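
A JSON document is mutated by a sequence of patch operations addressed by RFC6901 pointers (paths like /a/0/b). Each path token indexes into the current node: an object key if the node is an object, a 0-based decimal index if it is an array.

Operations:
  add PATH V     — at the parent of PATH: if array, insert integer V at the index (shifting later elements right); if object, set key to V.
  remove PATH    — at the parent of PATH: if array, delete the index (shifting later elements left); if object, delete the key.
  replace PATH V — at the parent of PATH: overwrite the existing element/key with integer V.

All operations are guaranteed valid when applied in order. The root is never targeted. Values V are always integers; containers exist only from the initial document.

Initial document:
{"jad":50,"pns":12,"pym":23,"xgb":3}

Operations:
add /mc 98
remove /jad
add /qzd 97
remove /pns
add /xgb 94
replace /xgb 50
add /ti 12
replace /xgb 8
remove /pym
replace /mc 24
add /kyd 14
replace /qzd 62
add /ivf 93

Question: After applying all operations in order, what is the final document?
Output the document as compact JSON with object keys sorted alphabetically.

After op 1 (add /mc 98): {"jad":50,"mc":98,"pns":12,"pym":23,"xgb":3}
After op 2 (remove /jad): {"mc":98,"pns":12,"pym":23,"xgb":3}
After op 3 (add /qzd 97): {"mc":98,"pns":12,"pym":23,"qzd":97,"xgb":3}
After op 4 (remove /pns): {"mc":98,"pym":23,"qzd":97,"xgb":3}
After op 5 (add /xgb 94): {"mc":98,"pym":23,"qzd":97,"xgb":94}
After op 6 (replace /xgb 50): {"mc":98,"pym":23,"qzd":97,"xgb":50}
After op 7 (add /ti 12): {"mc":98,"pym":23,"qzd":97,"ti":12,"xgb":50}
After op 8 (replace /xgb 8): {"mc":98,"pym":23,"qzd":97,"ti":12,"xgb":8}
After op 9 (remove /pym): {"mc":98,"qzd":97,"ti":12,"xgb":8}
After op 10 (replace /mc 24): {"mc":24,"qzd":97,"ti":12,"xgb":8}
After op 11 (add /kyd 14): {"kyd":14,"mc":24,"qzd":97,"ti":12,"xgb":8}
After op 12 (replace /qzd 62): {"kyd":14,"mc":24,"qzd":62,"ti":12,"xgb":8}
After op 13 (add /ivf 93): {"ivf":93,"kyd":14,"mc":24,"qzd":62,"ti":12,"xgb":8}

Answer: {"ivf":93,"kyd":14,"mc":24,"qzd":62,"ti":12,"xgb":8}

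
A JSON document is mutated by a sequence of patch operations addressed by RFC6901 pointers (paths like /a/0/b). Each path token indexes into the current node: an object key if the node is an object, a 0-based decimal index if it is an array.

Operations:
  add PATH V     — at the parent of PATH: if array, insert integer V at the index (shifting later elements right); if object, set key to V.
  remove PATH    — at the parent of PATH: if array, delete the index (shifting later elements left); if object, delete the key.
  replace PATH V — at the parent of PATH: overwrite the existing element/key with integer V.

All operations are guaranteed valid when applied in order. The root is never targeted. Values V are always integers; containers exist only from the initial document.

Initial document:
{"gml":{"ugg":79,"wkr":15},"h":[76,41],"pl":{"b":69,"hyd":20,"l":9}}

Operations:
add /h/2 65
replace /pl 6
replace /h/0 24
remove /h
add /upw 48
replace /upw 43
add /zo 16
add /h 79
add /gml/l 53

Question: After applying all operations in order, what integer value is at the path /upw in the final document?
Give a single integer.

Answer: 43

Derivation:
After op 1 (add /h/2 65): {"gml":{"ugg":79,"wkr":15},"h":[76,41,65],"pl":{"b":69,"hyd":20,"l":9}}
After op 2 (replace /pl 6): {"gml":{"ugg":79,"wkr":15},"h":[76,41,65],"pl":6}
After op 3 (replace /h/0 24): {"gml":{"ugg":79,"wkr":15},"h":[24,41,65],"pl":6}
After op 4 (remove /h): {"gml":{"ugg":79,"wkr":15},"pl":6}
After op 5 (add /upw 48): {"gml":{"ugg":79,"wkr":15},"pl":6,"upw":48}
After op 6 (replace /upw 43): {"gml":{"ugg":79,"wkr":15},"pl":6,"upw":43}
After op 7 (add /zo 16): {"gml":{"ugg":79,"wkr":15},"pl":6,"upw":43,"zo":16}
After op 8 (add /h 79): {"gml":{"ugg":79,"wkr":15},"h":79,"pl":6,"upw":43,"zo":16}
After op 9 (add /gml/l 53): {"gml":{"l":53,"ugg":79,"wkr":15},"h":79,"pl":6,"upw":43,"zo":16}
Value at /upw: 43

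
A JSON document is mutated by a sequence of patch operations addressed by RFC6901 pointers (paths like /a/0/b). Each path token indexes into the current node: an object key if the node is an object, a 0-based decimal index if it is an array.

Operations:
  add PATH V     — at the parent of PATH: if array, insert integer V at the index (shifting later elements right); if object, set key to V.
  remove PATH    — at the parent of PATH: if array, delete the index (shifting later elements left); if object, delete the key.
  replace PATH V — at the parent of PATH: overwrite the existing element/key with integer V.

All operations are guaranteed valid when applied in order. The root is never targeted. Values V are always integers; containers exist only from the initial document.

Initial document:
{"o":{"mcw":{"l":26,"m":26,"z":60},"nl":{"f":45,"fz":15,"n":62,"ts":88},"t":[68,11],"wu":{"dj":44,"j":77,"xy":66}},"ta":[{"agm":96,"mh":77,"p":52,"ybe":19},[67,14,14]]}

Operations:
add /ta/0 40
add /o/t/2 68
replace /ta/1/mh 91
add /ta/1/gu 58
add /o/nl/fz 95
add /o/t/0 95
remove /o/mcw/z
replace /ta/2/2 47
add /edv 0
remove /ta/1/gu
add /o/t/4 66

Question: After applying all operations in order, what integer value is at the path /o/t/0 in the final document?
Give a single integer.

Answer: 95

Derivation:
After op 1 (add /ta/0 40): {"o":{"mcw":{"l":26,"m":26,"z":60},"nl":{"f":45,"fz":15,"n":62,"ts":88},"t":[68,11],"wu":{"dj":44,"j":77,"xy":66}},"ta":[40,{"agm":96,"mh":77,"p":52,"ybe":19},[67,14,14]]}
After op 2 (add /o/t/2 68): {"o":{"mcw":{"l":26,"m":26,"z":60},"nl":{"f":45,"fz":15,"n":62,"ts":88},"t":[68,11,68],"wu":{"dj":44,"j":77,"xy":66}},"ta":[40,{"agm":96,"mh":77,"p":52,"ybe":19},[67,14,14]]}
After op 3 (replace /ta/1/mh 91): {"o":{"mcw":{"l":26,"m":26,"z":60},"nl":{"f":45,"fz":15,"n":62,"ts":88},"t":[68,11,68],"wu":{"dj":44,"j":77,"xy":66}},"ta":[40,{"agm":96,"mh":91,"p":52,"ybe":19},[67,14,14]]}
After op 4 (add /ta/1/gu 58): {"o":{"mcw":{"l":26,"m":26,"z":60},"nl":{"f":45,"fz":15,"n":62,"ts":88},"t":[68,11,68],"wu":{"dj":44,"j":77,"xy":66}},"ta":[40,{"agm":96,"gu":58,"mh":91,"p":52,"ybe":19},[67,14,14]]}
After op 5 (add /o/nl/fz 95): {"o":{"mcw":{"l":26,"m":26,"z":60},"nl":{"f":45,"fz":95,"n":62,"ts":88},"t":[68,11,68],"wu":{"dj":44,"j":77,"xy":66}},"ta":[40,{"agm":96,"gu":58,"mh":91,"p":52,"ybe":19},[67,14,14]]}
After op 6 (add /o/t/0 95): {"o":{"mcw":{"l":26,"m":26,"z":60},"nl":{"f":45,"fz":95,"n":62,"ts":88},"t":[95,68,11,68],"wu":{"dj":44,"j":77,"xy":66}},"ta":[40,{"agm":96,"gu":58,"mh":91,"p":52,"ybe":19},[67,14,14]]}
After op 7 (remove /o/mcw/z): {"o":{"mcw":{"l":26,"m":26},"nl":{"f":45,"fz":95,"n":62,"ts":88},"t":[95,68,11,68],"wu":{"dj":44,"j":77,"xy":66}},"ta":[40,{"agm":96,"gu":58,"mh":91,"p":52,"ybe":19},[67,14,14]]}
After op 8 (replace /ta/2/2 47): {"o":{"mcw":{"l":26,"m":26},"nl":{"f":45,"fz":95,"n":62,"ts":88},"t":[95,68,11,68],"wu":{"dj":44,"j":77,"xy":66}},"ta":[40,{"agm":96,"gu":58,"mh":91,"p":52,"ybe":19},[67,14,47]]}
After op 9 (add /edv 0): {"edv":0,"o":{"mcw":{"l":26,"m":26},"nl":{"f":45,"fz":95,"n":62,"ts":88},"t":[95,68,11,68],"wu":{"dj":44,"j":77,"xy":66}},"ta":[40,{"agm":96,"gu":58,"mh":91,"p":52,"ybe":19},[67,14,47]]}
After op 10 (remove /ta/1/gu): {"edv":0,"o":{"mcw":{"l":26,"m":26},"nl":{"f":45,"fz":95,"n":62,"ts":88},"t":[95,68,11,68],"wu":{"dj":44,"j":77,"xy":66}},"ta":[40,{"agm":96,"mh":91,"p":52,"ybe":19},[67,14,47]]}
After op 11 (add /o/t/4 66): {"edv":0,"o":{"mcw":{"l":26,"m":26},"nl":{"f":45,"fz":95,"n":62,"ts":88},"t":[95,68,11,68,66],"wu":{"dj":44,"j":77,"xy":66}},"ta":[40,{"agm":96,"mh":91,"p":52,"ybe":19},[67,14,47]]}
Value at /o/t/0: 95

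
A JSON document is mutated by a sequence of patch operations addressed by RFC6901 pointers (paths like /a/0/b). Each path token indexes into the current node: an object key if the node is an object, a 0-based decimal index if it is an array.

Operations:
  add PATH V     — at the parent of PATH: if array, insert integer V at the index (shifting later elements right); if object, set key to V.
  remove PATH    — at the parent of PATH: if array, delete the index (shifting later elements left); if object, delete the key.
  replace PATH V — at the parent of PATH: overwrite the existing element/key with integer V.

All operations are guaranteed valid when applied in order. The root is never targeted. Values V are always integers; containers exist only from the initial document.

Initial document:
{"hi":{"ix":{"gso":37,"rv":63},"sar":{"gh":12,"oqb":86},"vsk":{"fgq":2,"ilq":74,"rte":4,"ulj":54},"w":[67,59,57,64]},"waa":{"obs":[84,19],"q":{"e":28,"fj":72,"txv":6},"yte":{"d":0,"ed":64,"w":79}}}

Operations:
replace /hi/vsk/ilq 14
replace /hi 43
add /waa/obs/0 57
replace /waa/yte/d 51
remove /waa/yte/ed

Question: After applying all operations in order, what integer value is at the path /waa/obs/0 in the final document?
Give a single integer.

Answer: 57

Derivation:
After op 1 (replace /hi/vsk/ilq 14): {"hi":{"ix":{"gso":37,"rv":63},"sar":{"gh":12,"oqb":86},"vsk":{"fgq":2,"ilq":14,"rte":4,"ulj":54},"w":[67,59,57,64]},"waa":{"obs":[84,19],"q":{"e":28,"fj":72,"txv":6},"yte":{"d":0,"ed":64,"w":79}}}
After op 2 (replace /hi 43): {"hi":43,"waa":{"obs":[84,19],"q":{"e":28,"fj":72,"txv":6},"yte":{"d":0,"ed":64,"w":79}}}
After op 3 (add /waa/obs/0 57): {"hi":43,"waa":{"obs":[57,84,19],"q":{"e":28,"fj":72,"txv":6},"yte":{"d":0,"ed":64,"w":79}}}
After op 4 (replace /waa/yte/d 51): {"hi":43,"waa":{"obs":[57,84,19],"q":{"e":28,"fj":72,"txv":6},"yte":{"d":51,"ed":64,"w":79}}}
After op 5 (remove /waa/yte/ed): {"hi":43,"waa":{"obs":[57,84,19],"q":{"e":28,"fj":72,"txv":6},"yte":{"d":51,"w":79}}}
Value at /waa/obs/0: 57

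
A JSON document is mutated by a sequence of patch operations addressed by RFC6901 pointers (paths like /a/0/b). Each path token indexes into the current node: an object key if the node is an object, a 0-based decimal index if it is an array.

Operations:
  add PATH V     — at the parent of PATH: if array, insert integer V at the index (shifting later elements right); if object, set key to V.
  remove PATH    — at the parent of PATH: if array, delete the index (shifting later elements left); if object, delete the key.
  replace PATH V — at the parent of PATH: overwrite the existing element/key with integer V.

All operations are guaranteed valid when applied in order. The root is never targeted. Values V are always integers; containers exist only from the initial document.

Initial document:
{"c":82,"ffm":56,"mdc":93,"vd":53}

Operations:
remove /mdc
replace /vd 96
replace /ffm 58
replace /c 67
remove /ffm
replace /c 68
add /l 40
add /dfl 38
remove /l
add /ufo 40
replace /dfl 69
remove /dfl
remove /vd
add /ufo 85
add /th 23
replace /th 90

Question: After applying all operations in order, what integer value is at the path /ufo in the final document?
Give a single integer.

After op 1 (remove /mdc): {"c":82,"ffm":56,"vd":53}
After op 2 (replace /vd 96): {"c":82,"ffm":56,"vd":96}
After op 3 (replace /ffm 58): {"c":82,"ffm":58,"vd":96}
After op 4 (replace /c 67): {"c":67,"ffm":58,"vd":96}
After op 5 (remove /ffm): {"c":67,"vd":96}
After op 6 (replace /c 68): {"c":68,"vd":96}
After op 7 (add /l 40): {"c":68,"l":40,"vd":96}
After op 8 (add /dfl 38): {"c":68,"dfl":38,"l":40,"vd":96}
After op 9 (remove /l): {"c":68,"dfl":38,"vd":96}
After op 10 (add /ufo 40): {"c":68,"dfl":38,"ufo":40,"vd":96}
After op 11 (replace /dfl 69): {"c":68,"dfl":69,"ufo":40,"vd":96}
After op 12 (remove /dfl): {"c":68,"ufo":40,"vd":96}
After op 13 (remove /vd): {"c":68,"ufo":40}
After op 14 (add /ufo 85): {"c":68,"ufo":85}
After op 15 (add /th 23): {"c":68,"th":23,"ufo":85}
After op 16 (replace /th 90): {"c":68,"th":90,"ufo":85}
Value at /ufo: 85

Answer: 85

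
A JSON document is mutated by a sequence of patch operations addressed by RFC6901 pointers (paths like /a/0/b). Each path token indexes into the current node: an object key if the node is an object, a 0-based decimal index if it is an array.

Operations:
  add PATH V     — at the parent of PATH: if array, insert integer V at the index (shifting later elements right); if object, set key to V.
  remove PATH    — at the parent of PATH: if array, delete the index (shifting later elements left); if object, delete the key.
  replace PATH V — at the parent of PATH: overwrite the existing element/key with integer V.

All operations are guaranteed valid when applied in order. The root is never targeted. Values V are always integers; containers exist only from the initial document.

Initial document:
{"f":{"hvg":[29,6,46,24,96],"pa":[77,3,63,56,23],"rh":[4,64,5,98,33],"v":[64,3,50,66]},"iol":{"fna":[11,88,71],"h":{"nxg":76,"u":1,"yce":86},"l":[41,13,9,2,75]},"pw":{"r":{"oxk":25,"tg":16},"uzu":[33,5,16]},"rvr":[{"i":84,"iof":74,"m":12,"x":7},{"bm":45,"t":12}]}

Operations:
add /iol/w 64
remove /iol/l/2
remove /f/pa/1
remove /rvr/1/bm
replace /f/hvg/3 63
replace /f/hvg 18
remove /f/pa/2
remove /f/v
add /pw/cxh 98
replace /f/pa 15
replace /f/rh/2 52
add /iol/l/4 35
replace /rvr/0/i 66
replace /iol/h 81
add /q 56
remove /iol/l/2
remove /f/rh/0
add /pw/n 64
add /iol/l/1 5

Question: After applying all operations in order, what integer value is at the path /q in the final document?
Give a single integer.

After op 1 (add /iol/w 64): {"f":{"hvg":[29,6,46,24,96],"pa":[77,3,63,56,23],"rh":[4,64,5,98,33],"v":[64,3,50,66]},"iol":{"fna":[11,88,71],"h":{"nxg":76,"u":1,"yce":86},"l":[41,13,9,2,75],"w":64},"pw":{"r":{"oxk":25,"tg":16},"uzu":[33,5,16]},"rvr":[{"i":84,"iof":74,"m":12,"x":7},{"bm":45,"t":12}]}
After op 2 (remove /iol/l/2): {"f":{"hvg":[29,6,46,24,96],"pa":[77,3,63,56,23],"rh":[4,64,5,98,33],"v":[64,3,50,66]},"iol":{"fna":[11,88,71],"h":{"nxg":76,"u":1,"yce":86},"l":[41,13,2,75],"w":64},"pw":{"r":{"oxk":25,"tg":16},"uzu":[33,5,16]},"rvr":[{"i":84,"iof":74,"m":12,"x":7},{"bm":45,"t":12}]}
After op 3 (remove /f/pa/1): {"f":{"hvg":[29,6,46,24,96],"pa":[77,63,56,23],"rh":[4,64,5,98,33],"v":[64,3,50,66]},"iol":{"fna":[11,88,71],"h":{"nxg":76,"u":1,"yce":86},"l":[41,13,2,75],"w":64},"pw":{"r":{"oxk":25,"tg":16},"uzu":[33,5,16]},"rvr":[{"i":84,"iof":74,"m":12,"x":7},{"bm":45,"t":12}]}
After op 4 (remove /rvr/1/bm): {"f":{"hvg":[29,6,46,24,96],"pa":[77,63,56,23],"rh":[4,64,5,98,33],"v":[64,3,50,66]},"iol":{"fna":[11,88,71],"h":{"nxg":76,"u":1,"yce":86},"l":[41,13,2,75],"w":64},"pw":{"r":{"oxk":25,"tg":16},"uzu":[33,5,16]},"rvr":[{"i":84,"iof":74,"m":12,"x":7},{"t":12}]}
After op 5 (replace /f/hvg/3 63): {"f":{"hvg":[29,6,46,63,96],"pa":[77,63,56,23],"rh":[4,64,5,98,33],"v":[64,3,50,66]},"iol":{"fna":[11,88,71],"h":{"nxg":76,"u":1,"yce":86},"l":[41,13,2,75],"w":64},"pw":{"r":{"oxk":25,"tg":16},"uzu":[33,5,16]},"rvr":[{"i":84,"iof":74,"m":12,"x":7},{"t":12}]}
After op 6 (replace /f/hvg 18): {"f":{"hvg":18,"pa":[77,63,56,23],"rh":[4,64,5,98,33],"v":[64,3,50,66]},"iol":{"fna":[11,88,71],"h":{"nxg":76,"u":1,"yce":86},"l":[41,13,2,75],"w":64},"pw":{"r":{"oxk":25,"tg":16},"uzu":[33,5,16]},"rvr":[{"i":84,"iof":74,"m":12,"x":7},{"t":12}]}
After op 7 (remove /f/pa/2): {"f":{"hvg":18,"pa":[77,63,23],"rh":[4,64,5,98,33],"v":[64,3,50,66]},"iol":{"fna":[11,88,71],"h":{"nxg":76,"u":1,"yce":86},"l":[41,13,2,75],"w":64},"pw":{"r":{"oxk":25,"tg":16},"uzu":[33,5,16]},"rvr":[{"i":84,"iof":74,"m":12,"x":7},{"t":12}]}
After op 8 (remove /f/v): {"f":{"hvg":18,"pa":[77,63,23],"rh":[4,64,5,98,33]},"iol":{"fna":[11,88,71],"h":{"nxg":76,"u":1,"yce":86},"l":[41,13,2,75],"w":64},"pw":{"r":{"oxk":25,"tg":16},"uzu":[33,5,16]},"rvr":[{"i":84,"iof":74,"m":12,"x":7},{"t":12}]}
After op 9 (add /pw/cxh 98): {"f":{"hvg":18,"pa":[77,63,23],"rh":[4,64,5,98,33]},"iol":{"fna":[11,88,71],"h":{"nxg":76,"u":1,"yce":86},"l":[41,13,2,75],"w":64},"pw":{"cxh":98,"r":{"oxk":25,"tg":16},"uzu":[33,5,16]},"rvr":[{"i":84,"iof":74,"m":12,"x":7},{"t":12}]}
After op 10 (replace /f/pa 15): {"f":{"hvg":18,"pa":15,"rh":[4,64,5,98,33]},"iol":{"fna":[11,88,71],"h":{"nxg":76,"u":1,"yce":86},"l":[41,13,2,75],"w":64},"pw":{"cxh":98,"r":{"oxk":25,"tg":16},"uzu":[33,5,16]},"rvr":[{"i":84,"iof":74,"m":12,"x":7},{"t":12}]}
After op 11 (replace /f/rh/2 52): {"f":{"hvg":18,"pa":15,"rh":[4,64,52,98,33]},"iol":{"fna":[11,88,71],"h":{"nxg":76,"u":1,"yce":86},"l":[41,13,2,75],"w":64},"pw":{"cxh":98,"r":{"oxk":25,"tg":16},"uzu":[33,5,16]},"rvr":[{"i":84,"iof":74,"m":12,"x":7},{"t":12}]}
After op 12 (add /iol/l/4 35): {"f":{"hvg":18,"pa":15,"rh":[4,64,52,98,33]},"iol":{"fna":[11,88,71],"h":{"nxg":76,"u":1,"yce":86},"l":[41,13,2,75,35],"w":64},"pw":{"cxh":98,"r":{"oxk":25,"tg":16},"uzu":[33,5,16]},"rvr":[{"i":84,"iof":74,"m":12,"x":7},{"t":12}]}
After op 13 (replace /rvr/0/i 66): {"f":{"hvg":18,"pa":15,"rh":[4,64,52,98,33]},"iol":{"fna":[11,88,71],"h":{"nxg":76,"u":1,"yce":86},"l":[41,13,2,75,35],"w":64},"pw":{"cxh":98,"r":{"oxk":25,"tg":16},"uzu":[33,5,16]},"rvr":[{"i":66,"iof":74,"m":12,"x":7},{"t":12}]}
After op 14 (replace /iol/h 81): {"f":{"hvg":18,"pa":15,"rh":[4,64,52,98,33]},"iol":{"fna":[11,88,71],"h":81,"l":[41,13,2,75,35],"w":64},"pw":{"cxh":98,"r":{"oxk":25,"tg":16},"uzu":[33,5,16]},"rvr":[{"i":66,"iof":74,"m":12,"x":7},{"t":12}]}
After op 15 (add /q 56): {"f":{"hvg":18,"pa":15,"rh":[4,64,52,98,33]},"iol":{"fna":[11,88,71],"h":81,"l":[41,13,2,75,35],"w":64},"pw":{"cxh":98,"r":{"oxk":25,"tg":16},"uzu":[33,5,16]},"q":56,"rvr":[{"i":66,"iof":74,"m":12,"x":7},{"t":12}]}
After op 16 (remove /iol/l/2): {"f":{"hvg":18,"pa":15,"rh":[4,64,52,98,33]},"iol":{"fna":[11,88,71],"h":81,"l":[41,13,75,35],"w":64},"pw":{"cxh":98,"r":{"oxk":25,"tg":16},"uzu":[33,5,16]},"q":56,"rvr":[{"i":66,"iof":74,"m":12,"x":7},{"t":12}]}
After op 17 (remove /f/rh/0): {"f":{"hvg":18,"pa":15,"rh":[64,52,98,33]},"iol":{"fna":[11,88,71],"h":81,"l":[41,13,75,35],"w":64},"pw":{"cxh":98,"r":{"oxk":25,"tg":16},"uzu":[33,5,16]},"q":56,"rvr":[{"i":66,"iof":74,"m":12,"x":7},{"t":12}]}
After op 18 (add /pw/n 64): {"f":{"hvg":18,"pa":15,"rh":[64,52,98,33]},"iol":{"fna":[11,88,71],"h":81,"l":[41,13,75,35],"w":64},"pw":{"cxh":98,"n":64,"r":{"oxk":25,"tg":16},"uzu":[33,5,16]},"q":56,"rvr":[{"i":66,"iof":74,"m":12,"x":7},{"t":12}]}
After op 19 (add /iol/l/1 5): {"f":{"hvg":18,"pa":15,"rh":[64,52,98,33]},"iol":{"fna":[11,88,71],"h":81,"l":[41,5,13,75,35],"w":64},"pw":{"cxh":98,"n":64,"r":{"oxk":25,"tg":16},"uzu":[33,5,16]},"q":56,"rvr":[{"i":66,"iof":74,"m":12,"x":7},{"t":12}]}
Value at /q: 56

Answer: 56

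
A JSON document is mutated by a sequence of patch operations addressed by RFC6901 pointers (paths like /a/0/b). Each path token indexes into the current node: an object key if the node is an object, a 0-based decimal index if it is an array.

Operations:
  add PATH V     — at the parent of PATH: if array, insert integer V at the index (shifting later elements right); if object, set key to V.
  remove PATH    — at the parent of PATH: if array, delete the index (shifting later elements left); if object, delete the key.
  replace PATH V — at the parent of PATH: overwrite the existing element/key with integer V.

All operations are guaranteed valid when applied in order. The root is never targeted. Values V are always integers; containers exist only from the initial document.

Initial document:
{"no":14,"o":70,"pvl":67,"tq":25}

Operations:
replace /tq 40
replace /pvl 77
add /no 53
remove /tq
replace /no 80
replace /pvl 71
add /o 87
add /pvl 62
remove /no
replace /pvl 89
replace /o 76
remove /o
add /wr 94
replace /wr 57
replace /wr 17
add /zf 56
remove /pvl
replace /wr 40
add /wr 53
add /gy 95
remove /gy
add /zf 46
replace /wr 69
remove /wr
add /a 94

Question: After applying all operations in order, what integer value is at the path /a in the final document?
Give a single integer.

Answer: 94

Derivation:
After op 1 (replace /tq 40): {"no":14,"o":70,"pvl":67,"tq":40}
After op 2 (replace /pvl 77): {"no":14,"o":70,"pvl":77,"tq":40}
After op 3 (add /no 53): {"no":53,"o":70,"pvl":77,"tq":40}
After op 4 (remove /tq): {"no":53,"o":70,"pvl":77}
After op 5 (replace /no 80): {"no":80,"o":70,"pvl":77}
After op 6 (replace /pvl 71): {"no":80,"o":70,"pvl":71}
After op 7 (add /o 87): {"no":80,"o":87,"pvl":71}
After op 8 (add /pvl 62): {"no":80,"o":87,"pvl":62}
After op 9 (remove /no): {"o":87,"pvl":62}
After op 10 (replace /pvl 89): {"o":87,"pvl":89}
After op 11 (replace /o 76): {"o":76,"pvl":89}
After op 12 (remove /o): {"pvl":89}
After op 13 (add /wr 94): {"pvl":89,"wr":94}
After op 14 (replace /wr 57): {"pvl":89,"wr":57}
After op 15 (replace /wr 17): {"pvl":89,"wr":17}
After op 16 (add /zf 56): {"pvl":89,"wr":17,"zf":56}
After op 17 (remove /pvl): {"wr":17,"zf":56}
After op 18 (replace /wr 40): {"wr":40,"zf":56}
After op 19 (add /wr 53): {"wr":53,"zf":56}
After op 20 (add /gy 95): {"gy":95,"wr":53,"zf":56}
After op 21 (remove /gy): {"wr":53,"zf":56}
After op 22 (add /zf 46): {"wr":53,"zf":46}
After op 23 (replace /wr 69): {"wr":69,"zf":46}
After op 24 (remove /wr): {"zf":46}
After op 25 (add /a 94): {"a":94,"zf":46}
Value at /a: 94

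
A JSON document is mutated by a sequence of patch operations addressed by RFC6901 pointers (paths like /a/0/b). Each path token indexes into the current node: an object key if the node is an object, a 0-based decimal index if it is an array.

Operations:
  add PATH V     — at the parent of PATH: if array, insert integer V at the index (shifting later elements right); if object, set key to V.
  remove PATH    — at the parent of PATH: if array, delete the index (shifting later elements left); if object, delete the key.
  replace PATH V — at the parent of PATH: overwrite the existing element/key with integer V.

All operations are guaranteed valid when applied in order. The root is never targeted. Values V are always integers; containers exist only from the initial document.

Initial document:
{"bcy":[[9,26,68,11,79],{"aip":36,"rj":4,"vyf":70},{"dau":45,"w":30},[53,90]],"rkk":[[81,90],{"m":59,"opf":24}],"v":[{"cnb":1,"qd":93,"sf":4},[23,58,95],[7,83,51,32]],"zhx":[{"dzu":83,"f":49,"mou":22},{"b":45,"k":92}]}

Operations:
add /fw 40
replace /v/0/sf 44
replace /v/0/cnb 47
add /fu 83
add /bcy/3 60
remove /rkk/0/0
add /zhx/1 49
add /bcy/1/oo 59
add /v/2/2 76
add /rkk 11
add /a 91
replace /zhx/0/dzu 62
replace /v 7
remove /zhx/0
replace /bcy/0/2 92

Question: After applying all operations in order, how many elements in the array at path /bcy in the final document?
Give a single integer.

Answer: 5

Derivation:
After op 1 (add /fw 40): {"bcy":[[9,26,68,11,79],{"aip":36,"rj":4,"vyf":70},{"dau":45,"w":30},[53,90]],"fw":40,"rkk":[[81,90],{"m":59,"opf":24}],"v":[{"cnb":1,"qd":93,"sf":4},[23,58,95],[7,83,51,32]],"zhx":[{"dzu":83,"f":49,"mou":22},{"b":45,"k":92}]}
After op 2 (replace /v/0/sf 44): {"bcy":[[9,26,68,11,79],{"aip":36,"rj":4,"vyf":70},{"dau":45,"w":30},[53,90]],"fw":40,"rkk":[[81,90],{"m":59,"opf":24}],"v":[{"cnb":1,"qd":93,"sf":44},[23,58,95],[7,83,51,32]],"zhx":[{"dzu":83,"f":49,"mou":22},{"b":45,"k":92}]}
After op 3 (replace /v/0/cnb 47): {"bcy":[[9,26,68,11,79],{"aip":36,"rj":4,"vyf":70},{"dau":45,"w":30},[53,90]],"fw":40,"rkk":[[81,90],{"m":59,"opf":24}],"v":[{"cnb":47,"qd":93,"sf":44},[23,58,95],[7,83,51,32]],"zhx":[{"dzu":83,"f":49,"mou":22},{"b":45,"k":92}]}
After op 4 (add /fu 83): {"bcy":[[9,26,68,11,79],{"aip":36,"rj":4,"vyf":70},{"dau":45,"w":30},[53,90]],"fu":83,"fw":40,"rkk":[[81,90],{"m":59,"opf":24}],"v":[{"cnb":47,"qd":93,"sf":44},[23,58,95],[7,83,51,32]],"zhx":[{"dzu":83,"f":49,"mou":22},{"b":45,"k":92}]}
After op 5 (add /bcy/3 60): {"bcy":[[9,26,68,11,79],{"aip":36,"rj":4,"vyf":70},{"dau":45,"w":30},60,[53,90]],"fu":83,"fw":40,"rkk":[[81,90],{"m":59,"opf":24}],"v":[{"cnb":47,"qd":93,"sf":44},[23,58,95],[7,83,51,32]],"zhx":[{"dzu":83,"f":49,"mou":22},{"b":45,"k":92}]}
After op 6 (remove /rkk/0/0): {"bcy":[[9,26,68,11,79],{"aip":36,"rj":4,"vyf":70},{"dau":45,"w":30},60,[53,90]],"fu":83,"fw":40,"rkk":[[90],{"m":59,"opf":24}],"v":[{"cnb":47,"qd":93,"sf":44},[23,58,95],[7,83,51,32]],"zhx":[{"dzu":83,"f":49,"mou":22},{"b":45,"k":92}]}
After op 7 (add /zhx/1 49): {"bcy":[[9,26,68,11,79],{"aip":36,"rj":4,"vyf":70},{"dau":45,"w":30},60,[53,90]],"fu":83,"fw":40,"rkk":[[90],{"m":59,"opf":24}],"v":[{"cnb":47,"qd":93,"sf":44},[23,58,95],[7,83,51,32]],"zhx":[{"dzu":83,"f":49,"mou":22},49,{"b":45,"k":92}]}
After op 8 (add /bcy/1/oo 59): {"bcy":[[9,26,68,11,79],{"aip":36,"oo":59,"rj":4,"vyf":70},{"dau":45,"w":30},60,[53,90]],"fu":83,"fw":40,"rkk":[[90],{"m":59,"opf":24}],"v":[{"cnb":47,"qd":93,"sf":44},[23,58,95],[7,83,51,32]],"zhx":[{"dzu":83,"f":49,"mou":22},49,{"b":45,"k":92}]}
After op 9 (add /v/2/2 76): {"bcy":[[9,26,68,11,79],{"aip":36,"oo":59,"rj":4,"vyf":70},{"dau":45,"w":30},60,[53,90]],"fu":83,"fw":40,"rkk":[[90],{"m":59,"opf":24}],"v":[{"cnb":47,"qd":93,"sf":44},[23,58,95],[7,83,76,51,32]],"zhx":[{"dzu":83,"f":49,"mou":22},49,{"b":45,"k":92}]}
After op 10 (add /rkk 11): {"bcy":[[9,26,68,11,79],{"aip":36,"oo":59,"rj":4,"vyf":70},{"dau":45,"w":30},60,[53,90]],"fu":83,"fw":40,"rkk":11,"v":[{"cnb":47,"qd":93,"sf":44},[23,58,95],[7,83,76,51,32]],"zhx":[{"dzu":83,"f":49,"mou":22},49,{"b":45,"k":92}]}
After op 11 (add /a 91): {"a":91,"bcy":[[9,26,68,11,79],{"aip":36,"oo":59,"rj":4,"vyf":70},{"dau":45,"w":30},60,[53,90]],"fu":83,"fw":40,"rkk":11,"v":[{"cnb":47,"qd":93,"sf":44},[23,58,95],[7,83,76,51,32]],"zhx":[{"dzu":83,"f":49,"mou":22},49,{"b":45,"k":92}]}
After op 12 (replace /zhx/0/dzu 62): {"a":91,"bcy":[[9,26,68,11,79],{"aip":36,"oo":59,"rj":4,"vyf":70},{"dau":45,"w":30},60,[53,90]],"fu":83,"fw":40,"rkk":11,"v":[{"cnb":47,"qd":93,"sf":44},[23,58,95],[7,83,76,51,32]],"zhx":[{"dzu":62,"f":49,"mou":22},49,{"b":45,"k":92}]}
After op 13 (replace /v 7): {"a":91,"bcy":[[9,26,68,11,79],{"aip":36,"oo":59,"rj":4,"vyf":70},{"dau":45,"w":30},60,[53,90]],"fu":83,"fw":40,"rkk":11,"v":7,"zhx":[{"dzu":62,"f":49,"mou":22},49,{"b":45,"k":92}]}
After op 14 (remove /zhx/0): {"a":91,"bcy":[[9,26,68,11,79],{"aip":36,"oo":59,"rj":4,"vyf":70},{"dau":45,"w":30},60,[53,90]],"fu":83,"fw":40,"rkk":11,"v":7,"zhx":[49,{"b":45,"k":92}]}
After op 15 (replace /bcy/0/2 92): {"a":91,"bcy":[[9,26,92,11,79],{"aip":36,"oo":59,"rj":4,"vyf":70},{"dau":45,"w":30},60,[53,90]],"fu":83,"fw":40,"rkk":11,"v":7,"zhx":[49,{"b":45,"k":92}]}
Size at path /bcy: 5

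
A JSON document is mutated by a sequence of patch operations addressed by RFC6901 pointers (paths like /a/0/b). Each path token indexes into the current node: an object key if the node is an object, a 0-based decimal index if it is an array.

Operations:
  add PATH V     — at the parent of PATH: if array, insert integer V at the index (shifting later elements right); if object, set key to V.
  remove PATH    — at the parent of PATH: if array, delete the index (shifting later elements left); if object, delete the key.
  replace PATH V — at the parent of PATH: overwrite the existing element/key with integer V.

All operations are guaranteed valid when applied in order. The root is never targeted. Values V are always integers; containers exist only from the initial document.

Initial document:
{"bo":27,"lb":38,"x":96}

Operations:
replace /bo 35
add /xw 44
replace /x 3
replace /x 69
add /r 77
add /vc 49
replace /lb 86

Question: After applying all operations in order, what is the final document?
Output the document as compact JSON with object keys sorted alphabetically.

Answer: {"bo":35,"lb":86,"r":77,"vc":49,"x":69,"xw":44}

Derivation:
After op 1 (replace /bo 35): {"bo":35,"lb":38,"x":96}
After op 2 (add /xw 44): {"bo":35,"lb":38,"x":96,"xw":44}
After op 3 (replace /x 3): {"bo":35,"lb":38,"x":3,"xw":44}
After op 4 (replace /x 69): {"bo":35,"lb":38,"x":69,"xw":44}
After op 5 (add /r 77): {"bo":35,"lb":38,"r":77,"x":69,"xw":44}
After op 6 (add /vc 49): {"bo":35,"lb":38,"r":77,"vc":49,"x":69,"xw":44}
After op 7 (replace /lb 86): {"bo":35,"lb":86,"r":77,"vc":49,"x":69,"xw":44}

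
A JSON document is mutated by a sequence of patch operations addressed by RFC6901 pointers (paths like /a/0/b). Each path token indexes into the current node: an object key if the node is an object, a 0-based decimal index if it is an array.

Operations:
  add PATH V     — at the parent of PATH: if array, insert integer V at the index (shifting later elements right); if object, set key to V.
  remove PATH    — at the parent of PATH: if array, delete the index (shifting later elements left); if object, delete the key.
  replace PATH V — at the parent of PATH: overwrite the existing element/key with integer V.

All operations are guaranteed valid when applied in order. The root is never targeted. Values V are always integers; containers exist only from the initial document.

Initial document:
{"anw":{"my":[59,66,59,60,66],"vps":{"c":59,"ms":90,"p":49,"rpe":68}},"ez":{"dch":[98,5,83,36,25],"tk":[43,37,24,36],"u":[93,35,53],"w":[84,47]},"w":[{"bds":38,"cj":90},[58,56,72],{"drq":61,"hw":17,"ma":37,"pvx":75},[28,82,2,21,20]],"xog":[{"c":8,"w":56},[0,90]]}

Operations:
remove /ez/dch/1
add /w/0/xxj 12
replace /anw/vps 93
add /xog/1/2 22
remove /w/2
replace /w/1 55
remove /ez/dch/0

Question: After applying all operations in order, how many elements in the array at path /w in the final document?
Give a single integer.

After op 1 (remove /ez/dch/1): {"anw":{"my":[59,66,59,60,66],"vps":{"c":59,"ms":90,"p":49,"rpe":68}},"ez":{"dch":[98,83,36,25],"tk":[43,37,24,36],"u":[93,35,53],"w":[84,47]},"w":[{"bds":38,"cj":90},[58,56,72],{"drq":61,"hw":17,"ma":37,"pvx":75},[28,82,2,21,20]],"xog":[{"c":8,"w":56},[0,90]]}
After op 2 (add /w/0/xxj 12): {"anw":{"my":[59,66,59,60,66],"vps":{"c":59,"ms":90,"p":49,"rpe":68}},"ez":{"dch":[98,83,36,25],"tk":[43,37,24,36],"u":[93,35,53],"w":[84,47]},"w":[{"bds":38,"cj":90,"xxj":12},[58,56,72],{"drq":61,"hw":17,"ma":37,"pvx":75},[28,82,2,21,20]],"xog":[{"c":8,"w":56},[0,90]]}
After op 3 (replace /anw/vps 93): {"anw":{"my":[59,66,59,60,66],"vps":93},"ez":{"dch":[98,83,36,25],"tk":[43,37,24,36],"u":[93,35,53],"w":[84,47]},"w":[{"bds":38,"cj":90,"xxj":12},[58,56,72],{"drq":61,"hw":17,"ma":37,"pvx":75},[28,82,2,21,20]],"xog":[{"c":8,"w":56},[0,90]]}
After op 4 (add /xog/1/2 22): {"anw":{"my":[59,66,59,60,66],"vps":93},"ez":{"dch":[98,83,36,25],"tk":[43,37,24,36],"u":[93,35,53],"w":[84,47]},"w":[{"bds":38,"cj":90,"xxj":12},[58,56,72],{"drq":61,"hw":17,"ma":37,"pvx":75},[28,82,2,21,20]],"xog":[{"c":8,"w":56},[0,90,22]]}
After op 5 (remove /w/2): {"anw":{"my":[59,66,59,60,66],"vps":93},"ez":{"dch":[98,83,36,25],"tk":[43,37,24,36],"u":[93,35,53],"w":[84,47]},"w":[{"bds":38,"cj":90,"xxj":12},[58,56,72],[28,82,2,21,20]],"xog":[{"c":8,"w":56},[0,90,22]]}
After op 6 (replace /w/1 55): {"anw":{"my":[59,66,59,60,66],"vps":93},"ez":{"dch":[98,83,36,25],"tk":[43,37,24,36],"u":[93,35,53],"w":[84,47]},"w":[{"bds":38,"cj":90,"xxj":12},55,[28,82,2,21,20]],"xog":[{"c":8,"w":56},[0,90,22]]}
After op 7 (remove /ez/dch/0): {"anw":{"my":[59,66,59,60,66],"vps":93},"ez":{"dch":[83,36,25],"tk":[43,37,24,36],"u":[93,35,53],"w":[84,47]},"w":[{"bds":38,"cj":90,"xxj":12},55,[28,82,2,21,20]],"xog":[{"c":8,"w":56},[0,90,22]]}
Size at path /w: 3

Answer: 3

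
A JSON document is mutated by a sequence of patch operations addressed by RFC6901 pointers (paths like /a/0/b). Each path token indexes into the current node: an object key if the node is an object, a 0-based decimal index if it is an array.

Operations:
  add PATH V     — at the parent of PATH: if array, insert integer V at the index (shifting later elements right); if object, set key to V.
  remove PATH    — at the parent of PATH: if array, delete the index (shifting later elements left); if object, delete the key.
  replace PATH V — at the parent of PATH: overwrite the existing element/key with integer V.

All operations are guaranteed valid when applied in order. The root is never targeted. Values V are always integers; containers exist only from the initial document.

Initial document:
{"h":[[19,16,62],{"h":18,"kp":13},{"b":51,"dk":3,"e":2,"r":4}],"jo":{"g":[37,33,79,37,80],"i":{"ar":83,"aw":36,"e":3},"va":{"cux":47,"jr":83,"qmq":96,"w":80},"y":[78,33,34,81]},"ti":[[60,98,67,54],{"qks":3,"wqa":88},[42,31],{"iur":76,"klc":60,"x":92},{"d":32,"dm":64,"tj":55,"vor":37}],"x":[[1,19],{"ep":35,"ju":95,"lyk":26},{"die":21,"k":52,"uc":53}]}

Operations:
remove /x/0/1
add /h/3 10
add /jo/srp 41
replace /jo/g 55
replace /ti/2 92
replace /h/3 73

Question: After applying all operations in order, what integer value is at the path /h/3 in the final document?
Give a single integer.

Answer: 73

Derivation:
After op 1 (remove /x/0/1): {"h":[[19,16,62],{"h":18,"kp":13},{"b":51,"dk":3,"e":2,"r":4}],"jo":{"g":[37,33,79,37,80],"i":{"ar":83,"aw":36,"e":3},"va":{"cux":47,"jr":83,"qmq":96,"w":80},"y":[78,33,34,81]},"ti":[[60,98,67,54],{"qks":3,"wqa":88},[42,31],{"iur":76,"klc":60,"x":92},{"d":32,"dm":64,"tj":55,"vor":37}],"x":[[1],{"ep":35,"ju":95,"lyk":26},{"die":21,"k":52,"uc":53}]}
After op 2 (add /h/3 10): {"h":[[19,16,62],{"h":18,"kp":13},{"b":51,"dk":3,"e":2,"r":4},10],"jo":{"g":[37,33,79,37,80],"i":{"ar":83,"aw":36,"e":3},"va":{"cux":47,"jr":83,"qmq":96,"w":80},"y":[78,33,34,81]},"ti":[[60,98,67,54],{"qks":3,"wqa":88},[42,31],{"iur":76,"klc":60,"x":92},{"d":32,"dm":64,"tj":55,"vor":37}],"x":[[1],{"ep":35,"ju":95,"lyk":26},{"die":21,"k":52,"uc":53}]}
After op 3 (add /jo/srp 41): {"h":[[19,16,62],{"h":18,"kp":13},{"b":51,"dk":3,"e":2,"r":4},10],"jo":{"g":[37,33,79,37,80],"i":{"ar":83,"aw":36,"e":3},"srp":41,"va":{"cux":47,"jr":83,"qmq":96,"w":80},"y":[78,33,34,81]},"ti":[[60,98,67,54],{"qks":3,"wqa":88},[42,31],{"iur":76,"klc":60,"x":92},{"d":32,"dm":64,"tj":55,"vor":37}],"x":[[1],{"ep":35,"ju":95,"lyk":26},{"die":21,"k":52,"uc":53}]}
After op 4 (replace /jo/g 55): {"h":[[19,16,62],{"h":18,"kp":13},{"b":51,"dk":3,"e":2,"r":4},10],"jo":{"g":55,"i":{"ar":83,"aw":36,"e":3},"srp":41,"va":{"cux":47,"jr":83,"qmq":96,"w":80},"y":[78,33,34,81]},"ti":[[60,98,67,54],{"qks":3,"wqa":88},[42,31],{"iur":76,"klc":60,"x":92},{"d":32,"dm":64,"tj":55,"vor":37}],"x":[[1],{"ep":35,"ju":95,"lyk":26},{"die":21,"k":52,"uc":53}]}
After op 5 (replace /ti/2 92): {"h":[[19,16,62],{"h":18,"kp":13},{"b":51,"dk":3,"e":2,"r":4},10],"jo":{"g":55,"i":{"ar":83,"aw":36,"e":3},"srp":41,"va":{"cux":47,"jr":83,"qmq":96,"w":80},"y":[78,33,34,81]},"ti":[[60,98,67,54],{"qks":3,"wqa":88},92,{"iur":76,"klc":60,"x":92},{"d":32,"dm":64,"tj":55,"vor":37}],"x":[[1],{"ep":35,"ju":95,"lyk":26},{"die":21,"k":52,"uc":53}]}
After op 6 (replace /h/3 73): {"h":[[19,16,62],{"h":18,"kp":13},{"b":51,"dk":3,"e":2,"r":4},73],"jo":{"g":55,"i":{"ar":83,"aw":36,"e":3},"srp":41,"va":{"cux":47,"jr":83,"qmq":96,"w":80},"y":[78,33,34,81]},"ti":[[60,98,67,54],{"qks":3,"wqa":88},92,{"iur":76,"klc":60,"x":92},{"d":32,"dm":64,"tj":55,"vor":37}],"x":[[1],{"ep":35,"ju":95,"lyk":26},{"die":21,"k":52,"uc":53}]}
Value at /h/3: 73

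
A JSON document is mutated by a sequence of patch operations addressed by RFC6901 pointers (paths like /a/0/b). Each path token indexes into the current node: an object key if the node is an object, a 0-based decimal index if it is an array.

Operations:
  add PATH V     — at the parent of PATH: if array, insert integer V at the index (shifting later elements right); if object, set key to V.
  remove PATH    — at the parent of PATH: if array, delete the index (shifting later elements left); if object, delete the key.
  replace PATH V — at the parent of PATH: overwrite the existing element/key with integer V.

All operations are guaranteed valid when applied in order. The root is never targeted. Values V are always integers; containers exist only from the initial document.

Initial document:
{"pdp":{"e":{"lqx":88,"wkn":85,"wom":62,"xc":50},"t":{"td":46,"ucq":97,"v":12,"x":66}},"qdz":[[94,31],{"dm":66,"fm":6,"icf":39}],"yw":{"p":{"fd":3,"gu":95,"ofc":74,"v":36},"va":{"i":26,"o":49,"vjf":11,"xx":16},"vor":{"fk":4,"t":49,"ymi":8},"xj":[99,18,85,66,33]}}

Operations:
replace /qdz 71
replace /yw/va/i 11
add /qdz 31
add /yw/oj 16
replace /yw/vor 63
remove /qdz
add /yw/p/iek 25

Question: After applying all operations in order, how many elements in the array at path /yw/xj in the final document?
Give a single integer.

After op 1 (replace /qdz 71): {"pdp":{"e":{"lqx":88,"wkn":85,"wom":62,"xc":50},"t":{"td":46,"ucq":97,"v":12,"x":66}},"qdz":71,"yw":{"p":{"fd":3,"gu":95,"ofc":74,"v":36},"va":{"i":26,"o":49,"vjf":11,"xx":16},"vor":{"fk":4,"t":49,"ymi":8},"xj":[99,18,85,66,33]}}
After op 2 (replace /yw/va/i 11): {"pdp":{"e":{"lqx":88,"wkn":85,"wom":62,"xc":50},"t":{"td":46,"ucq":97,"v":12,"x":66}},"qdz":71,"yw":{"p":{"fd":3,"gu":95,"ofc":74,"v":36},"va":{"i":11,"o":49,"vjf":11,"xx":16},"vor":{"fk":4,"t":49,"ymi":8},"xj":[99,18,85,66,33]}}
After op 3 (add /qdz 31): {"pdp":{"e":{"lqx":88,"wkn":85,"wom":62,"xc":50},"t":{"td":46,"ucq":97,"v":12,"x":66}},"qdz":31,"yw":{"p":{"fd":3,"gu":95,"ofc":74,"v":36},"va":{"i":11,"o":49,"vjf":11,"xx":16},"vor":{"fk":4,"t":49,"ymi":8},"xj":[99,18,85,66,33]}}
After op 4 (add /yw/oj 16): {"pdp":{"e":{"lqx":88,"wkn":85,"wom":62,"xc":50},"t":{"td":46,"ucq":97,"v":12,"x":66}},"qdz":31,"yw":{"oj":16,"p":{"fd":3,"gu":95,"ofc":74,"v":36},"va":{"i":11,"o":49,"vjf":11,"xx":16},"vor":{"fk":4,"t":49,"ymi":8},"xj":[99,18,85,66,33]}}
After op 5 (replace /yw/vor 63): {"pdp":{"e":{"lqx":88,"wkn":85,"wom":62,"xc":50},"t":{"td":46,"ucq":97,"v":12,"x":66}},"qdz":31,"yw":{"oj":16,"p":{"fd":3,"gu":95,"ofc":74,"v":36},"va":{"i":11,"o":49,"vjf":11,"xx":16},"vor":63,"xj":[99,18,85,66,33]}}
After op 6 (remove /qdz): {"pdp":{"e":{"lqx":88,"wkn":85,"wom":62,"xc":50},"t":{"td":46,"ucq":97,"v":12,"x":66}},"yw":{"oj":16,"p":{"fd":3,"gu":95,"ofc":74,"v":36},"va":{"i":11,"o":49,"vjf":11,"xx":16},"vor":63,"xj":[99,18,85,66,33]}}
After op 7 (add /yw/p/iek 25): {"pdp":{"e":{"lqx":88,"wkn":85,"wom":62,"xc":50},"t":{"td":46,"ucq":97,"v":12,"x":66}},"yw":{"oj":16,"p":{"fd":3,"gu":95,"iek":25,"ofc":74,"v":36},"va":{"i":11,"o":49,"vjf":11,"xx":16},"vor":63,"xj":[99,18,85,66,33]}}
Size at path /yw/xj: 5

Answer: 5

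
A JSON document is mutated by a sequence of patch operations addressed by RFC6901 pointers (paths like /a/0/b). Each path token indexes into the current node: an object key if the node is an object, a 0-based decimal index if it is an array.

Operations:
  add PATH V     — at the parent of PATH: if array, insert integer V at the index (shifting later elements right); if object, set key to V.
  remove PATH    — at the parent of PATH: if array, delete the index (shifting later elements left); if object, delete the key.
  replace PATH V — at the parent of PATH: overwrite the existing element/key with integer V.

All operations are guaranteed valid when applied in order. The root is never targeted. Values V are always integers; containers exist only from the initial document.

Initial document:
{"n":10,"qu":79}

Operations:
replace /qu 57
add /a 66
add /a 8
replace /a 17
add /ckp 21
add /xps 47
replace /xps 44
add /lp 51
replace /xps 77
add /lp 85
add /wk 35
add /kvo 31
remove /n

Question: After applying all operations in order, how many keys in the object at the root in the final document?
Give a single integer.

Answer: 7

Derivation:
After op 1 (replace /qu 57): {"n":10,"qu":57}
After op 2 (add /a 66): {"a":66,"n":10,"qu":57}
After op 3 (add /a 8): {"a":8,"n":10,"qu":57}
After op 4 (replace /a 17): {"a":17,"n":10,"qu":57}
After op 5 (add /ckp 21): {"a":17,"ckp":21,"n":10,"qu":57}
After op 6 (add /xps 47): {"a":17,"ckp":21,"n":10,"qu":57,"xps":47}
After op 7 (replace /xps 44): {"a":17,"ckp":21,"n":10,"qu":57,"xps":44}
After op 8 (add /lp 51): {"a":17,"ckp":21,"lp":51,"n":10,"qu":57,"xps":44}
After op 9 (replace /xps 77): {"a":17,"ckp":21,"lp":51,"n":10,"qu":57,"xps":77}
After op 10 (add /lp 85): {"a":17,"ckp":21,"lp":85,"n":10,"qu":57,"xps":77}
After op 11 (add /wk 35): {"a":17,"ckp":21,"lp":85,"n":10,"qu":57,"wk":35,"xps":77}
After op 12 (add /kvo 31): {"a":17,"ckp":21,"kvo":31,"lp":85,"n":10,"qu":57,"wk":35,"xps":77}
After op 13 (remove /n): {"a":17,"ckp":21,"kvo":31,"lp":85,"qu":57,"wk":35,"xps":77}
Size at the root: 7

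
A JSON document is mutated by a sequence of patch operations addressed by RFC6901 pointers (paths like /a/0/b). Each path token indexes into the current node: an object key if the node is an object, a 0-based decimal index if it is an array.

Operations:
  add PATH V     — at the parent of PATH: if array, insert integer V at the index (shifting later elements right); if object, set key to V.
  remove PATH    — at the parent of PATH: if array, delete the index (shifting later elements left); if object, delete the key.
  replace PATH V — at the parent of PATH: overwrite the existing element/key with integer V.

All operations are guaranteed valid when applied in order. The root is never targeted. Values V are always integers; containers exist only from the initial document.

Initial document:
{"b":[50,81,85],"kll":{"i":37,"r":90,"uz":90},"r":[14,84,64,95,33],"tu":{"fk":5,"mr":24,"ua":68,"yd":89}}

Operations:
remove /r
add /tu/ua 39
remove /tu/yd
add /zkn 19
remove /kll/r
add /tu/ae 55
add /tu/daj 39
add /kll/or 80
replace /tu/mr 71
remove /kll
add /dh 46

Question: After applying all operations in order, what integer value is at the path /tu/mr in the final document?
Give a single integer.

Answer: 71

Derivation:
After op 1 (remove /r): {"b":[50,81,85],"kll":{"i":37,"r":90,"uz":90},"tu":{"fk":5,"mr":24,"ua":68,"yd":89}}
After op 2 (add /tu/ua 39): {"b":[50,81,85],"kll":{"i":37,"r":90,"uz":90},"tu":{"fk":5,"mr":24,"ua":39,"yd":89}}
After op 3 (remove /tu/yd): {"b":[50,81,85],"kll":{"i":37,"r":90,"uz":90},"tu":{"fk":5,"mr":24,"ua":39}}
After op 4 (add /zkn 19): {"b":[50,81,85],"kll":{"i":37,"r":90,"uz":90},"tu":{"fk":5,"mr":24,"ua":39},"zkn":19}
After op 5 (remove /kll/r): {"b":[50,81,85],"kll":{"i":37,"uz":90},"tu":{"fk":5,"mr":24,"ua":39},"zkn":19}
After op 6 (add /tu/ae 55): {"b":[50,81,85],"kll":{"i":37,"uz":90},"tu":{"ae":55,"fk":5,"mr":24,"ua":39},"zkn":19}
After op 7 (add /tu/daj 39): {"b":[50,81,85],"kll":{"i":37,"uz":90},"tu":{"ae":55,"daj":39,"fk":5,"mr":24,"ua":39},"zkn":19}
After op 8 (add /kll/or 80): {"b":[50,81,85],"kll":{"i":37,"or":80,"uz":90},"tu":{"ae":55,"daj":39,"fk":5,"mr":24,"ua":39},"zkn":19}
After op 9 (replace /tu/mr 71): {"b":[50,81,85],"kll":{"i":37,"or":80,"uz":90},"tu":{"ae":55,"daj":39,"fk":5,"mr":71,"ua":39},"zkn":19}
After op 10 (remove /kll): {"b":[50,81,85],"tu":{"ae":55,"daj":39,"fk":5,"mr":71,"ua":39},"zkn":19}
After op 11 (add /dh 46): {"b":[50,81,85],"dh":46,"tu":{"ae":55,"daj":39,"fk":5,"mr":71,"ua":39},"zkn":19}
Value at /tu/mr: 71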